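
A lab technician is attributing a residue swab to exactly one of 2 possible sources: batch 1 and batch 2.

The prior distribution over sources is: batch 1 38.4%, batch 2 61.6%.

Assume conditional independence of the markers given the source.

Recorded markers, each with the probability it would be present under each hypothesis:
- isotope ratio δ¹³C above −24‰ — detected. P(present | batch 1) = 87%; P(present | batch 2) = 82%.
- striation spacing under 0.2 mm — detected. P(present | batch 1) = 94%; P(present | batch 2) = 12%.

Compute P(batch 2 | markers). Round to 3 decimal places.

0.162

Multiply each prior by the joint likelihood of the marker pattern:
  batch 1: 0.384 × 0.87 × 0.94 = 0.31404
  batch 2: 0.616 × 0.82 × 0.12 = 0.060614
Normalizing constant Z = 0.31404 + 0.060614 = 0.37465.
P(batch 2 | evidence) = 0.060614 / 0.37465 ≈ 0.162.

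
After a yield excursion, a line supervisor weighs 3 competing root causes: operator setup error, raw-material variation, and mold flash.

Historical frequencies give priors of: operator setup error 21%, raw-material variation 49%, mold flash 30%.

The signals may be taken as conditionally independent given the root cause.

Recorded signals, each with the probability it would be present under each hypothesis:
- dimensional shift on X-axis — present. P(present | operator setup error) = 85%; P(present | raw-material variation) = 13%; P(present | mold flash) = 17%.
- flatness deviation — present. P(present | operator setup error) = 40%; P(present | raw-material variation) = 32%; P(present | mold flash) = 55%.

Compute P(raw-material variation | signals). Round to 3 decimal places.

For each hypothesis, the unnormalized posterior weight is prior × product of the signal likelihoods:
  operator setup error: 0.21 × 0.85 × 0.40 = 0.0714
  raw-material variation: 0.49 × 0.13 × 0.32 = 0.020384
  mold flash: 0.30 × 0.17 × 0.55 = 0.02805
Marginal likelihood of the evidence = 0.11983.
P(raw-material variation | evidence) = 0.020384 / 0.11983 ≈ 0.170.

0.170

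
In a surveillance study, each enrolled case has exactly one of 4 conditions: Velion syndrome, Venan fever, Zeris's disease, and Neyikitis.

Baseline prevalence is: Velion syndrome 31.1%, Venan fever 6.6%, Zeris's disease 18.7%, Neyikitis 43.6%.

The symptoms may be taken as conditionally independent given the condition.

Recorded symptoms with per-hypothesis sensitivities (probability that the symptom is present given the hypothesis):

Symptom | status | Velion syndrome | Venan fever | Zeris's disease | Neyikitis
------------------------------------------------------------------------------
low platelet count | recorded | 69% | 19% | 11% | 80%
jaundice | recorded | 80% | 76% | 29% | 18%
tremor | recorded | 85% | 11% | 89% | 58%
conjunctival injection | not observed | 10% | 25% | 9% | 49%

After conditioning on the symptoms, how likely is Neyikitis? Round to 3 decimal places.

For each hypothesis, the unnormalized posterior weight is prior × product of the symptom likelihoods (using 1 − P(present | H) for each absent symptom):
  Velion syndrome: 0.311 × 0.69 × 0.80 × 0.85 × (1 − 0.10) = 0.13133
  Venan fever: 0.066 × 0.19 × 0.76 × 0.11 × (1 − 0.25) = 0.00078626
  Zeris's disease: 0.187 × 0.11 × 0.29 × 0.89 × (1 − 0.09) = 0.0048313
  Neyikitis: 0.436 × 0.80 × 0.18 × 0.58 × (1 − 0.49) = 0.018572
The unnormalized weights sum to 0.15552.
P(Neyikitis | evidence) = 0.018572 / 0.15552 ≈ 0.119.

0.119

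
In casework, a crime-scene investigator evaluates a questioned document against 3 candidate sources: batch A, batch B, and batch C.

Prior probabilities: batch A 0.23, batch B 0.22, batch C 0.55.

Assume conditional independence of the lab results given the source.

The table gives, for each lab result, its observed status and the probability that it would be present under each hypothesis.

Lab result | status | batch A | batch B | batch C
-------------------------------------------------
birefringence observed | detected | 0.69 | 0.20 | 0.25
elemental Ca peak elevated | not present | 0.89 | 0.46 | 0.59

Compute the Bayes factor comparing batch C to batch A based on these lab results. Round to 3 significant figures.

1.35

The Bayes factor is the ratio of the joint likelihoods of the lab result pattern under the two hypotheses (using 1 − P(present | H) for each absent lab result).
  batch C: 0.25 × (1 − 0.59) = 0.1025
  batch A: 0.69 × (1 − 0.89) = 0.0759
Bayes factor = 0.1025 / 0.0759 ≈ 1.35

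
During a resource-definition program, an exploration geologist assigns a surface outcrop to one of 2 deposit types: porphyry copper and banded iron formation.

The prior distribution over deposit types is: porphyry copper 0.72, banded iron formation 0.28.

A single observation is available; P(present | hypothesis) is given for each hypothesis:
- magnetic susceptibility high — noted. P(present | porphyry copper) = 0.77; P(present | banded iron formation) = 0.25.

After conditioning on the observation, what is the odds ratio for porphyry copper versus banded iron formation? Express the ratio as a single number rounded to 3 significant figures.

7.92

The normalizing constant cancels in an odds ratio, so compute prior × likelihood for the two hypotheses only:
  porphyry copper: 0.72 × 0.77 = 0.5544
  banded iron formation: 0.28 × 0.25 = 0.07
Odds(porphyry copper : banded iron formation) = 0.5544 / 0.07 ≈ 7.92.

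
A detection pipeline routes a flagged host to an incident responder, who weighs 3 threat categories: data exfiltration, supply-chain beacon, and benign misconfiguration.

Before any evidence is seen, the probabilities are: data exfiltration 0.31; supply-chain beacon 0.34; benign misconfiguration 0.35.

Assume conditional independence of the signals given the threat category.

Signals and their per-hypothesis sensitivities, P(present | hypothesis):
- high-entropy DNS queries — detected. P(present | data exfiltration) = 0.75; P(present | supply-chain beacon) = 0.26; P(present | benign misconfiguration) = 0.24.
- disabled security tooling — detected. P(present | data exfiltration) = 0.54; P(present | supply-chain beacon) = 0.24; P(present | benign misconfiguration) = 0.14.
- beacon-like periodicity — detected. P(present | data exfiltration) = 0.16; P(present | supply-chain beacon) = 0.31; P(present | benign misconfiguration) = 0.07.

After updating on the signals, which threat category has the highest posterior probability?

For each hypothesis, the unnormalized posterior weight is prior × product of the signal likelihoods:
  data exfiltration: 0.31 × 0.75 × 0.54 × 0.16 = 0.020088
  supply-chain beacon: 0.34 × 0.26 × 0.24 × 0.31 = 0.006577
  benign misconfiguration: 0.35 × 0.24 × 0.14 × 0.07 = 0.0008232
Marginal likelihood of the evidence = 0.027488.
P(data exfiltration | evidence) ≈ 0.020088 / 0.027488 ≈ 0.731
P(supply-chain beacon | evidence) ≈ 0.006577 / 0.027488 ≈ 0.239
P(benign misconfiguration | evidence) ≈ 0.0008232 / 0.027488 ≈ 0.030
The largest is 0.731, so data exfiltration is most probable.

data exfiltration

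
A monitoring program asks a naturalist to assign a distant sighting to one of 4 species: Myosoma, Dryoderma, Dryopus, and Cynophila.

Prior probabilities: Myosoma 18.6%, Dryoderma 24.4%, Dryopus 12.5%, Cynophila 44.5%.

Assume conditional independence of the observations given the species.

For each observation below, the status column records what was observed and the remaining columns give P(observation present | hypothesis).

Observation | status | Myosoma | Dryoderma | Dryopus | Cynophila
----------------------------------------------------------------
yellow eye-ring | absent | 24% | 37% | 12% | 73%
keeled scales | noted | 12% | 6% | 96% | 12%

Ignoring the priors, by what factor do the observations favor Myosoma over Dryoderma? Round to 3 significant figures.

The Bayes factor is the ratio of the joint likelihoods of the evidence pattern under the two hypotheses (using 1 − P(present | H) for each absent observation).
  Myosoma: (1 − 0.24) × 0.12 = 0.0912
  Dryoderma: (1 − 0.37) × 0.06 = 0.0378
Bayes factor = 0.0912 / 0.0378 ≈ 2.41

2.41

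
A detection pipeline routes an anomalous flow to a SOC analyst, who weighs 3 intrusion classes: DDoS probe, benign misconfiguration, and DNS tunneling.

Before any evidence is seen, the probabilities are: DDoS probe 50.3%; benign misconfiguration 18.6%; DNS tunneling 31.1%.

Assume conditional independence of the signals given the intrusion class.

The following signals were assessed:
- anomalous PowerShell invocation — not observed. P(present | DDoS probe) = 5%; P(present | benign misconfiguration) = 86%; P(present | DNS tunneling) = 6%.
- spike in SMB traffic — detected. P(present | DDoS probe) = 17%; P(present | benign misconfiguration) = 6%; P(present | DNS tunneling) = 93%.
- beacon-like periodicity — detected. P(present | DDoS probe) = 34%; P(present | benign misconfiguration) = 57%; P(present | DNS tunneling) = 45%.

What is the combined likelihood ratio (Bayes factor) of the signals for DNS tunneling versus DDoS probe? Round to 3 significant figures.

7.16

The Bayes factor is the ratio of the joint likelihoods of the signal pattern under the two hypotheses (using 1 − P(present | H) for each absent signal).
  DNS tunneling: (1 − 0.06) × 0.93 × 0.45 = 0.39339
  DDoS probe: (1 − 0.05) × 0.17 × 0.34 = 0.05491
Bayes factor = 0.39339 / 0.05491 ≈ 7.16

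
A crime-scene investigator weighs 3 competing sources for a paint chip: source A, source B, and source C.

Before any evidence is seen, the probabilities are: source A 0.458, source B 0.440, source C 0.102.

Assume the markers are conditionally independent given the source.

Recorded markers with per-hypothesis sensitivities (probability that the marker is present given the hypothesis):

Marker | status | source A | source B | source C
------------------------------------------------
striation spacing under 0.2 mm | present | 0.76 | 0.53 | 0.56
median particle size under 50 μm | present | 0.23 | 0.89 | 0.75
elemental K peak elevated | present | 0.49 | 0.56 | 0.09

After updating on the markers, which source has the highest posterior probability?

For each hypothesis, the unnormalized posterior weight is prior × product of the marker likelihoods:
  source A: 0.458 × 0.76 × 0.23 × 0.49 = 0.039229
  source B: 0.440 × 0.53 × 0.89 × 0.56 = 0.11623
  source C: 0.102 × 0.56 × 0.75 × 0.09 = 0.0038556
Marginal likelihood of the evidence = 0.15931.
P(source A | evidence) ≈ 0.039229 / 0.15931 ≈ 0.246
P(source B | evidence) ≈ 0.11623 / 0.15931 ≈ 0.730
P(source C | evidence) ≈ 0.0038556 / 0.15931 ≈ 0.024
The largest is 0.730, so source B is most probable.

source B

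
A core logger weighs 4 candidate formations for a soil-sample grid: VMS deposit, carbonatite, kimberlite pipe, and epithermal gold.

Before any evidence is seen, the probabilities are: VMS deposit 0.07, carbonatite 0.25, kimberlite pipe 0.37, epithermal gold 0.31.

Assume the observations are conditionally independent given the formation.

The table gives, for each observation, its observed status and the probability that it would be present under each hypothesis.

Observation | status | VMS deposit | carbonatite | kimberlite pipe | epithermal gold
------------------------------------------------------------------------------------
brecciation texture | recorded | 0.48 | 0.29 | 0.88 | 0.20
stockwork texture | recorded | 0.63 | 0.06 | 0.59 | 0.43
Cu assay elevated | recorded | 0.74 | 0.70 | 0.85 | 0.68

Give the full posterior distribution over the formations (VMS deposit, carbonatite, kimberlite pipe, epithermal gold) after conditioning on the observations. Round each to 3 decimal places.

By Bayes' rule with conditional independence, the unnormalized weight for each hypothesis is prior × ∏ likelihoods:
  VMS deposit: 0.07 × 0.48 × 0.63 × 0.74 = 0.015664
  carbonatite: 0.25 × 0.29 × 0.06 × 0.70 = 0.003045
  kimberlite pipe: 0.37 × 0.88 × 0.59 × 0.85 = 0.16329
  epithermal gold: 0.31 × 0.20 × 0.43 × 0.68 = 0.018129
Marginal likelihood of the evidence = 0.20013.
P(VMS deposit | evidence) = 0.015664 / 0.20013 ≈ 0.078
P(carbonatite | evidence) = 0.003045 / 0.20013 ≈ 0.015
P(kimberlite pipe | evidence) = 0.16329 / 0.20013 ≈ 0.816
P(epithermal gold | evidence) = 0.018129 / 0.20013 ≈ 0.091

0.078, 0.015, 0.816, 0.091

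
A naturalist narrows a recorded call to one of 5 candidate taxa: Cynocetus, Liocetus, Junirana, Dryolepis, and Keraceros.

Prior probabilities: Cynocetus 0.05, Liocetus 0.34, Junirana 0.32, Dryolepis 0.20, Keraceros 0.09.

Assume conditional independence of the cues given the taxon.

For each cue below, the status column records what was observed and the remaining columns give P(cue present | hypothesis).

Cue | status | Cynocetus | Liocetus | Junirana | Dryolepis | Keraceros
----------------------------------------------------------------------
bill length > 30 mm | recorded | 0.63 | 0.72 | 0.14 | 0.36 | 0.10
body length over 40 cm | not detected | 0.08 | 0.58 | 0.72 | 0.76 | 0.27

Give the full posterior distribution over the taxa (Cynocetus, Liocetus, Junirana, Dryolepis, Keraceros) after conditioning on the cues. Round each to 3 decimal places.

By Bayes' rule with conditional independence, the unnormalized weight for each hypothesis is prior × ∏ likelihoods (using 1 − P(present | H) for each absent cue):
  Cynocetus: 0.05 × 0.63 × (1 − 0.08) = 0.02898
  Liocetus: 0.34 × 0.72 × (1 − 0.58) = 0.10282
  Junirana: 0.32 × 0.14 × (1 − 0.72) = 0.012544
  Dryolepis: 0.20 × 0.36 × (1 − 0.76) = 0.01728
  Keraceros: 0.09 × 0.10 × (1 − 0.27) = 0.00657
The unnormalized weights sum to 0.16819.
P(Cynocetus | evidence) = 0.02898 / 0.16819 ≈ 0.172
P(Liocetus | evidence) = 0.10282 / 0.16819 ≈ 0.611
P(Junirana | evidence) = 0.012544 / 0.16819 ≈ 0.075
P(Dryolepis | evidence) = 0.01728 / 0.16819 ≈ 0.103
P(Keraceros | evidence) = 0.00657 / 0.16819 ≈ 0.039

0.172, 0.611, 0.075, 0.103, 0.039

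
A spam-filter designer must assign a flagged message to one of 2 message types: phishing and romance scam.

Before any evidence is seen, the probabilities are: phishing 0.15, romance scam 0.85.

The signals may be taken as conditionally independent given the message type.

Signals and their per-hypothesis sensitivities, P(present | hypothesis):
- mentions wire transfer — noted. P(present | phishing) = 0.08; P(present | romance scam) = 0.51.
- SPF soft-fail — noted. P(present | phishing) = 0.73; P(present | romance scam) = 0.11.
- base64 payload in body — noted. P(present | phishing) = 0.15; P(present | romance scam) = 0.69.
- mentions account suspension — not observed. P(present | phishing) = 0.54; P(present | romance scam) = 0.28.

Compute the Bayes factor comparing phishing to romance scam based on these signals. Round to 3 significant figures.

Take the product of per-signal likelihoods under each hypothesis (using 1 − P(present | H) for each absent signal), then divide.
  phishing: 0.08 × 0.73 × 0.15 × (1 − 0.54) = 0.0040296
  romance scam: 0.51 × 0.11 × 0.69 × (1 − 0.28) = 0.02787
Bayes factor = 0.0040296 / 0.02787 ≈ 0.145

0.145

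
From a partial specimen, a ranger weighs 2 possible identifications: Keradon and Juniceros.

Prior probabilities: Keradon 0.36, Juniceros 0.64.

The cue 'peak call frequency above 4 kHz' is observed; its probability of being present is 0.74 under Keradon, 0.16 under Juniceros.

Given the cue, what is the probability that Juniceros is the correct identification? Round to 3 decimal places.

Multiply each prior by the likelihood of the cue:
  Keradon: 0.36 × 0.74 = 0.2664
  Juniceros: 0.64 × 0.16 = 0.1024
Marginal likelihood of the evidence = 0.3688.
P(Juniceros | evidence) = 0.1024 / 0.3688 ≈ 0.278.

0.278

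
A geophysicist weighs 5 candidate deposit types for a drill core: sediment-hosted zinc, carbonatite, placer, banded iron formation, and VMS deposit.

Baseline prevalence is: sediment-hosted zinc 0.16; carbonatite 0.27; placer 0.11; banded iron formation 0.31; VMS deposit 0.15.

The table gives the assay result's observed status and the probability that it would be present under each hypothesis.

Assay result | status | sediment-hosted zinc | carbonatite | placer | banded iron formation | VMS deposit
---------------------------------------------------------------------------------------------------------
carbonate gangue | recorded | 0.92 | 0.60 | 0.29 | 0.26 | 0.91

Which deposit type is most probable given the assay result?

carbonatite

Multiply each prior by the likelihood of the assay result:
  sediment-hosted zinc: 0.16 × 0.92 = 0.1472
  carbonatite: 0.27 × 0.60 = 0.162
  placer: 0.11 × 0.29 = 0.0319
  banded iron formation: 0.31 × 0.26 = 0.0806
  VMS deposit: 0.15 × 0.91 = 0.1365
Normalizing constant Z = 0.1472 + 0.162 + 0.0319 + 0.0806 + 0.1365 = 0.5582.
P(sediment-hosted zinc | evidence) ≈ 0.1472 / 0.5582 ≈ 0.264
P(carbonatite | evidence) ≈ 0.162 / 0.5582 ≈ 0.290
P(placer | evidence) ≈ 0.0319 / 0.5582 ≈ 0.057
P(banded iron formation | evidence) ≈ 0.0806 / 0.5582 ≈ 0.144
P(VMS deposit | evidence) ≈ 0.1365 / 0.5582 ≈ 0.245
The largest is 0.290, so carbonatite is most probable.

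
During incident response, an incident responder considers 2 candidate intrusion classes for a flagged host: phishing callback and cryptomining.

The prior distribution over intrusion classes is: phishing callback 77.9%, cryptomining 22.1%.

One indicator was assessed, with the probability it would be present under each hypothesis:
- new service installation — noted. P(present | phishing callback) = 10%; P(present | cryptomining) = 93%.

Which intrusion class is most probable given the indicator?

By Bayes' rule, the unnormalized weight for each hypothesis is prior × likelihood:
  phishing callback: 0.779 × 0.10 = 0.0779
  cryptomining: 0.221 × 0.93 = 0.20553
Normalizing constant Z = 0.0779 + 0.20553 = 0.28343.
P(phishing callback | evidence) ≈ 0.0779 / 0.28343 ≈ 0.275
P(cryptomining | evidence) ≈ 0.20553 / 0.28343 ≈ 0.725
The largest is 0.725, so cryptomining is most probable.

cryptomining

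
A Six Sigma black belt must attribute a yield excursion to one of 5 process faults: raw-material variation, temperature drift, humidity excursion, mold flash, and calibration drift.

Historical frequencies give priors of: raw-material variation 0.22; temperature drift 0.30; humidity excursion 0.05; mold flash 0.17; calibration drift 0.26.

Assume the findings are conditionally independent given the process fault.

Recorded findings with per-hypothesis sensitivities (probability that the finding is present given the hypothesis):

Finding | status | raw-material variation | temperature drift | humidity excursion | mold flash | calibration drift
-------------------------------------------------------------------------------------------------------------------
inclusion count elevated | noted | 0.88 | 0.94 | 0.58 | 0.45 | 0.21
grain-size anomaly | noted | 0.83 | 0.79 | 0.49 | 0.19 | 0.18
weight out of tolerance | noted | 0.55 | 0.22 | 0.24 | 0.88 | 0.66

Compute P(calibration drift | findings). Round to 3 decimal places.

For each hypothesis, the unnormalized posterior weight is prior × product of the finding likelihoods:
  raw-material variation: 0.22 × 0.88 × 0.83 × 0.55 = 0.088378
  temperature drift: 0.30 × 0.94 × 0.79 × 0.22 = 0.049012
  humidity excursion: 0.05 × 0.58 × 0.49 × 0.24 = 0.0034104
  mold flash: 0.17 × 0.45 × 0.19 × 0.88 = 0.012791
  calibration drift: 0.26 × 0.21 × 0.18 × 0.66 = 0.0064865
Normalizing constant Z = 0.088378 + 0.049012 + 0.0034104 + 0.012791 + 0.0064865 = 0.16008.
P(calibration drift | evidence) = 0.0064865 / 0.16008 ≈ 0.041.

0.041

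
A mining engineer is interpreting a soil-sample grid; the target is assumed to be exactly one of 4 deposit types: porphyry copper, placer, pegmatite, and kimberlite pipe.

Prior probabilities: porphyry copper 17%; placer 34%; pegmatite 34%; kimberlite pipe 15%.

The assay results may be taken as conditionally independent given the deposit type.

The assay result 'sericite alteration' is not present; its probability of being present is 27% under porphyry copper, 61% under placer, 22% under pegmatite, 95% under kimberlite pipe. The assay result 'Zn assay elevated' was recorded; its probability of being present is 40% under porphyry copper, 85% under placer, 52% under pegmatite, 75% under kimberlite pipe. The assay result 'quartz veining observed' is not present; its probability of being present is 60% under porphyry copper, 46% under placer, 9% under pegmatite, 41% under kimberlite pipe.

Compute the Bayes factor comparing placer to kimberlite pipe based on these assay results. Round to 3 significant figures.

Take the product of per-assay result likelihoods under each hypothesis (using 1 − P(present | H) for each absent assay result), then divide.
  placer: (1 − 0.61) × 0.85 × (1 − 0.46) = 0.17901
  kimberlite pipe: (1 − 0.95) × 0.75 × (1 − 0.41) = 0.022125
Bayes factor = 0.17901 / 0.022125 ≈ 8.09

8.09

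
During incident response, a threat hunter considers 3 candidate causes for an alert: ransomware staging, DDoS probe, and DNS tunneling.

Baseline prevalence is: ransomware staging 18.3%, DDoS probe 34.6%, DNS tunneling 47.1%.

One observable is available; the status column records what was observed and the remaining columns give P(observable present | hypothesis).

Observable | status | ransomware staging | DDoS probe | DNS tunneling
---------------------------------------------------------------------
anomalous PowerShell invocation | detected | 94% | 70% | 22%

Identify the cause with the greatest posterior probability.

For each hypothesis, the unnormalized posterior weight is prior × likelihood:
  ransomware staging: 0.183 × 0.94 = 0.17202
  DDoS probe: 0.346 × 0.70 = 0.2422
  DNS tunneling: 0.471 × 0.22 = 0.10362
The unnormalized weights sum to 0.51784.
P(ransomware staging | evidence) ≈ 0.17202 / 0.51784 ≈ 0.332
P(DDoS probe | evidence) ≈ 0.2422 / 0.51784 ≈ 0.468
P(DNS tunneling | evidence) ≈ 0.10362 / 0.51784 ≈ 0.200
The largest is 0.468, so DDoS probe is most probable.

DDoS probe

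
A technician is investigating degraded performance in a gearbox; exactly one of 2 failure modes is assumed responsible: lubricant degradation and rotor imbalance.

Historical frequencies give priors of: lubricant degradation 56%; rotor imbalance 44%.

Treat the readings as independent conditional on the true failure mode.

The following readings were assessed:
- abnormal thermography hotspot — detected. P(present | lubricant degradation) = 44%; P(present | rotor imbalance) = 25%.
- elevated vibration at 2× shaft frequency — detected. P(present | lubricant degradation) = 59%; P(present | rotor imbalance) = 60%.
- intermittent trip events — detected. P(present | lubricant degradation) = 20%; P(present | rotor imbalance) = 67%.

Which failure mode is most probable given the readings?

For each hypothesis, the unnormalized posterior weight is prior × product of the reading likelihoods:
  lubricant degradation: 0.56 × 0.44 × 0.59 × 0.20 = 0.029075
  rotor imbalance: 0.44 × 0.25 × 0.60 × 0.67 = 0.04422
Marginal likelihood of the evidence = 0.073295.
P(lubricant degradation | evidence) ≈ 0.029075 / 0.073295 ≈ 0.397
P(rotor imbalance | evidence) ≈ 0.04422 / 0.073295 ≈ 0.603
The largest is 0.603, so rotor imbalance is most probable.

rotor imbalance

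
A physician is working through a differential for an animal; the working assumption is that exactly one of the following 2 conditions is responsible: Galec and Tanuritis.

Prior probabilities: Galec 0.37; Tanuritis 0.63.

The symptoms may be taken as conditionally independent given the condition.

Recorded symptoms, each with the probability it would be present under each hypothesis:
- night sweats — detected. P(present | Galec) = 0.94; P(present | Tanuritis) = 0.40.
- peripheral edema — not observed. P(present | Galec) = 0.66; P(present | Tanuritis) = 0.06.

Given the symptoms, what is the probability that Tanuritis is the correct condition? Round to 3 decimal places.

By Bayes' rule with conditional independence, the unnormalized weight for each hypothesis is prior × ∏ likelihoods (using 1 − P(present | H) for each absent symptom):
  Galec: 0.37 × 0.94 × (1 − 0.66) = 0.11825
  Tanuritis: 0.63 × 0.40 × (1 − 0.06) = 0.23688
Marginal likelihood of the evidence = 0.35513.
P(Tanuritis | evidence) = 0.23688 / 0.35513 ≈ 0.667.

0.667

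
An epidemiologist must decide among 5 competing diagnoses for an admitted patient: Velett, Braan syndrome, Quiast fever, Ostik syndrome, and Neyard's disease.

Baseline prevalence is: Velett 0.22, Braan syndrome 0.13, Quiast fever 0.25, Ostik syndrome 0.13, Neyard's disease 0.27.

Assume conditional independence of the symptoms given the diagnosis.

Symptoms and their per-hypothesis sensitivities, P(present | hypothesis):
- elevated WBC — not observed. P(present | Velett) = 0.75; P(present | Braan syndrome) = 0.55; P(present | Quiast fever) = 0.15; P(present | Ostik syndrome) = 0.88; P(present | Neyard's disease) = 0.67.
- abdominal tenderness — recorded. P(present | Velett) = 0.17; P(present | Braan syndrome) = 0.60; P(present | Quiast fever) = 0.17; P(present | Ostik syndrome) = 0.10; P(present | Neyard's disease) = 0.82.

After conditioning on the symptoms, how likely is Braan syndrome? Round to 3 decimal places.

0.226

For each hypothesis, the unnormalized posterior weight is prior × product of the symptom likelihoods (using 1 − P(present | H) for each absent symptom):
  Velett: 0.22 × (1 − 0.75) × 0.17 = 0.00935
  Braan syndrome: 0.13 × (1 − 0.55) × 0.60 = 0.0351
  Quiast fever: 0.25 × (1 − 0.15) × 0.17 = 0.036125
  Ostik syndrome: 0.13 × (1 − 0.88) × 0.10 = 0.00156
  Neyard's disease: 0.27 × (1 − 0.67) × 0.82 = 0.073062
Marginal likelihood of the evidence = 0.1552.
P(Braan syndrome | evidence) = 0.0351 / 0.1552 ≈ 0.226.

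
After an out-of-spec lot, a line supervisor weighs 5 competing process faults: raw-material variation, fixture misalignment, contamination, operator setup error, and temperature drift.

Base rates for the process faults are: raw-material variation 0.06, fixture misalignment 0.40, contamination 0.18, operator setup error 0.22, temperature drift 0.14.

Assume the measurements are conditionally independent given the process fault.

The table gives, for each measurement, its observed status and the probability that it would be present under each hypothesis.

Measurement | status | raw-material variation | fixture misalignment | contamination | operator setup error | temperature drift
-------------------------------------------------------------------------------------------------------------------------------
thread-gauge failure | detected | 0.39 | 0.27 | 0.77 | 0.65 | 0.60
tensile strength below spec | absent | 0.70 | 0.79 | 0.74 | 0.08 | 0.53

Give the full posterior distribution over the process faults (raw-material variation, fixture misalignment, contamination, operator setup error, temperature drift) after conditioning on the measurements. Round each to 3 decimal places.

By Bayes' rule with conditional independence, the unnormalized weight for each hypothesis is prior × ∏ likelihoods (using 1 − P(present | H) for each absent measurement):
  raw-material variation: 0.06 × 0.39 × (1 − 0.70) = 0.00702
  fixture misalignment: 0.40 × 0.27 × (1 − 0.79) = 0.02268
  contamination: 0.18 × 0.77 × (1 − 0.74) = 0.036036
  operator setup error: 0.22 × 0.65 × (1 − 0.08) = 0.13156
  temperature drift: 0.14 × 0.60 × (1 − 0.53) = 0.03948
The unnormalized weights sum to 0.23678.
P(raw-material variation | evidence) = 0.00702 / 0.23678 ≈ 0.030
P(fixture misalignment | evidence) = 0.02268 / 0.23678 ≈ 0.096
P(contamination | evidence) = 0.036036 / 0.23678 ≈ 0.152
P(operator setup error | evidence) = 0.13156 / 0.23678 ≈ 0.556
P(temperature drift | evidence) = 0.03948 / 0.23678 ≈ 0.167

0.030, 0.096, 0.152, 0.556, 0.167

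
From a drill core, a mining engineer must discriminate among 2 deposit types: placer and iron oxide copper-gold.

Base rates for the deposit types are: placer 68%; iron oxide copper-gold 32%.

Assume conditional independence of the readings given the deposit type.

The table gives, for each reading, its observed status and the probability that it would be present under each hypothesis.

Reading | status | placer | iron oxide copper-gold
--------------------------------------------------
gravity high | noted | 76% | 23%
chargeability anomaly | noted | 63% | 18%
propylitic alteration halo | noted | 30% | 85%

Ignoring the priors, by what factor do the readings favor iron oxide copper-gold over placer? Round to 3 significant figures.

The Bayes factor is the ratio of the joint likelihoods of the reading pattern under the two hypotheses.
  iron oxide copper-gold: 0.23 × 0.18 × 0.85 = 0.03519
  placer: 0.76 × 0.63 × 0.30 = 0.14364
Bayes factor = 0.03519 / 0.14364 ≈ 0.245

0.245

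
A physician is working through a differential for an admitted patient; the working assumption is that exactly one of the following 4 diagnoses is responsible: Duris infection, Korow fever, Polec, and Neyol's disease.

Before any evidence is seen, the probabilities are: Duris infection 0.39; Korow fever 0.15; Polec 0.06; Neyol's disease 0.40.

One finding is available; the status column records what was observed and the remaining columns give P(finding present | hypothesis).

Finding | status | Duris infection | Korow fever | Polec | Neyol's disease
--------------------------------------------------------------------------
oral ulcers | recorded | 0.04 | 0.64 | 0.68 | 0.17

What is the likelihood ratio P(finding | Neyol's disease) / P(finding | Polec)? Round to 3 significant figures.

0.250

Likelihood of this finding under each hypothesis:
  Neyol's disease: 0.17
  Polec: 0.68
Bayes factor = 0.17 / 0.68 ≈ 0.250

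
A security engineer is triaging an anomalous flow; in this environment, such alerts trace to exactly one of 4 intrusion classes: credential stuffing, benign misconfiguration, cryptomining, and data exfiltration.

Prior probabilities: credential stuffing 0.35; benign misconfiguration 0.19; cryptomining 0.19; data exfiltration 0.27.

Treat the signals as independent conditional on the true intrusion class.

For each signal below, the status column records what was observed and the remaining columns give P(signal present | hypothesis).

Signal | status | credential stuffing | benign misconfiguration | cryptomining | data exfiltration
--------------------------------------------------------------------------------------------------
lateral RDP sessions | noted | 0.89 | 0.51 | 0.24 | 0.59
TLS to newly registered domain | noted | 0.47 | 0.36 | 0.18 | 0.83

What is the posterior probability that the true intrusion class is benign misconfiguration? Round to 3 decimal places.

For each hypothesis, the unnormalized posterior weight is prior × product of the signal likelihoods:
  credential stuffing: 0.35 × 0.89 × 0.47 = 0.1464
  benign misconfiguration: 0.19 × 0.51 × 0.36 = 0.034884
  cryptomining: 0.19 × 0.24 × 0.18 = 0.008208
  data exfiltration: 0.27 × 0.59 × 0.83 = 0.13222
Marginal likelihood of the evidence = 0.32172.
P(benign misconfiguration | evidence) = 0.034884 / 0.32172 ≈ 0.108.

0.108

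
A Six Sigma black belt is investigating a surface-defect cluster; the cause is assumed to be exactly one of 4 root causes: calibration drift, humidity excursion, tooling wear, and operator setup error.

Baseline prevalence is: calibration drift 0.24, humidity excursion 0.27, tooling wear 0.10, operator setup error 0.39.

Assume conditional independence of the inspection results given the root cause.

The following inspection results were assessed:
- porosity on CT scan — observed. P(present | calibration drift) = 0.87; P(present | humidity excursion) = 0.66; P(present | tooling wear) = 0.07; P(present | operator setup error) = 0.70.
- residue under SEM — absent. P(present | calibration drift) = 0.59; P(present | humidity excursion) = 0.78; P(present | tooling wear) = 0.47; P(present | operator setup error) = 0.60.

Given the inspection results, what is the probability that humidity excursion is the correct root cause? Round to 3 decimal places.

Multiply each prior by the joint likelihood of the inspection result pattern (using 1 − P(present | H) for each absent inspection result):
  calibration drift: 0.24 × 0.87 × (1 − 0.59) = 0.085608
  humidity excursion: 0.27 × 0.66 × (1 − 0.78) = 0.039204
  tooling wear: 0.10 × 0.07 × (1 − 0.47) = 0.00371
  operator setup error: 0.39 × 0.70 × (1 − 0.60) = 0.1092
Normalizing constant Z = 0.085608 + 0.039204 + 0.00371 + 0.1092 = 0.23772.
P(humidity excursion | evidence) = 0.039204 / 0.23772 ≈ 0.165.

0.165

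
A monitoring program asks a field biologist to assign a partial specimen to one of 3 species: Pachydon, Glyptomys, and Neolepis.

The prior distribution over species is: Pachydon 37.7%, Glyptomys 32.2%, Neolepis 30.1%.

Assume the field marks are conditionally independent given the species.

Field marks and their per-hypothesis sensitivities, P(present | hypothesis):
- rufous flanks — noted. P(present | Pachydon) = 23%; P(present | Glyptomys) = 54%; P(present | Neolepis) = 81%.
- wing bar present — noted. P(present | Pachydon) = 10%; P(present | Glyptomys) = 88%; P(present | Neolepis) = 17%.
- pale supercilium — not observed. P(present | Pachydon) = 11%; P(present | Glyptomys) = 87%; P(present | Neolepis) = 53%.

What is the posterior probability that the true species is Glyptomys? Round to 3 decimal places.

For each hypothesis, the unnormalized posterior weight is prior × product of the field mark likelihoods (using 1 − P(present | H) for each absent field mark):
  Pachydon: 0.377 × 0.23 × 0.10 × (1 − 0.11) = 0.0077172
  Glyptomys: 0.322 × 0.54 × 0.88 × (1 − 0.87) = 0.019892
  Neolepis: 0.301 × 0.81 × 0.17 × (1 − 0.53) = 0.01948
Marginal likelihood of the evidence = 0.047089.
P(Glyptomys | evidence) = 0.019892 / 0.047089 ≈ 0.422.

0.422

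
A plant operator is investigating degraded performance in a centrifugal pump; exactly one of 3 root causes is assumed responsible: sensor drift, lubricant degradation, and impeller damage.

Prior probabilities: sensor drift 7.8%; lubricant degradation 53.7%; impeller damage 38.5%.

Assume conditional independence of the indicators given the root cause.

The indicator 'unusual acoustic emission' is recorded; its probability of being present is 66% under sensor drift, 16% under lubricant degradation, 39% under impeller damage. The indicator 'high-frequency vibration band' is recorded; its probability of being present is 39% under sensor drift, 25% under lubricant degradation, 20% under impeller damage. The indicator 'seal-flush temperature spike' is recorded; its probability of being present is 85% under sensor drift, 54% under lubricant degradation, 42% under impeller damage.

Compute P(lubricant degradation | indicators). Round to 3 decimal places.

0.281

By Bayes' rule with conditional independence, the unnormalized weight for each hypothesis is prior × ∏ likelihoods:
  sensor drift: 0.078 × 0.66 × 0.39 × 0.85 = 0.017066
  lubricant degradation: 0.537 × 0.16 × 0.25 × 0.54 = 0.011599
  impeller damage: 0.385 × 0.39 × 0.20 × 0.42 = 0.012613
Normalizing constant Z = 0.017066 + 0.011599 + 0.012613 = 0.041277.
P(lubricant degradation | evidence) = 0.011599 / 0.041277 ≈ 0.281.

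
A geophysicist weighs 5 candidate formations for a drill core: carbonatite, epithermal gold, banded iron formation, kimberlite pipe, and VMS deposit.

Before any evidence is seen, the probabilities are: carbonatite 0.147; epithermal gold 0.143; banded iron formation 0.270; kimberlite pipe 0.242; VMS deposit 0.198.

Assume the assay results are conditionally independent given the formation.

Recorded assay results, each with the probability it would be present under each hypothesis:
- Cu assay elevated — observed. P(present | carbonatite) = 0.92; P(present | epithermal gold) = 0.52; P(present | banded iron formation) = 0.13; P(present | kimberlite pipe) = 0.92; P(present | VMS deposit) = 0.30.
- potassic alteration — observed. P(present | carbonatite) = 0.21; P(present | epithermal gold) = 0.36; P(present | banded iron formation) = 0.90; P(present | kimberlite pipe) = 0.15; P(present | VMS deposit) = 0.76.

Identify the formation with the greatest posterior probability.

VMS deposit

Multiply each prior by the joint likelihood of the assay result pattern:
  carbonatite: 0.147 × 0.92 × 0.21 = 0.0284
  epithermal gold: 0.143 × 0.52 × 0.36 = 0.02677
  banded iron formation: 0.270 × 0.13 × 0.90 = 0.03159
  kimberlite pipe: 0.242 × 0.92 × 0.15 = 0.033396
  VMS deposit: 0.198 × 0.30 × 0.76 = 0.045144
Normalizing constant Z = 0.0284 + 0.02677 + 0.03159 + 0.033396 + 0.045144 = 0.1653.
P(carbonatite | evidence) ≈ 0.0284 / 0.1653 ≈ 0.172
P(epithermal gold | evidence) ≈ 0.02677 / 0.1653 ≈ 0.162
P(banded iron formation | evidence) ≈ 0.03159 / 0.1653 ≈ 0.191
P(kimberlite pipe | evidence) ≈ 0.033396 / 0.1653 ≈ 0.202
P(VMS deposit | evidence) ≈ 0.045144 / 0.1653 ≈ 0.273
The largest is 0.273, so VMS deposit is most probable.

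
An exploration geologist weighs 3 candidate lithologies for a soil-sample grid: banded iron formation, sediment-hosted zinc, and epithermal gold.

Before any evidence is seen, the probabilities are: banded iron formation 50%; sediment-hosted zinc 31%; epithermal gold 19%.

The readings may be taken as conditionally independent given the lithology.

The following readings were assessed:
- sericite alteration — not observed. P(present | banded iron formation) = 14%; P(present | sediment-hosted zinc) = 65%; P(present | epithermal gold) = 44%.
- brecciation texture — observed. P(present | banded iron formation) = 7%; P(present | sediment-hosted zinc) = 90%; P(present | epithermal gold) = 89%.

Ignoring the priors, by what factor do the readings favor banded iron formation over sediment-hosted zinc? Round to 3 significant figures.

0.191

Take the product of per-reading likelihoods under each hypothesis (using 1 − P(present | H) for each absent reading), then divide.
  banded iron formation: (1 − 0.14) × 0.07 = 0.0602
  sediment-hosted zinc: (1 − 0.65) × 0.90 = 0.315
Bayes factor = 0.0602 / 0.315 ≈ 0.191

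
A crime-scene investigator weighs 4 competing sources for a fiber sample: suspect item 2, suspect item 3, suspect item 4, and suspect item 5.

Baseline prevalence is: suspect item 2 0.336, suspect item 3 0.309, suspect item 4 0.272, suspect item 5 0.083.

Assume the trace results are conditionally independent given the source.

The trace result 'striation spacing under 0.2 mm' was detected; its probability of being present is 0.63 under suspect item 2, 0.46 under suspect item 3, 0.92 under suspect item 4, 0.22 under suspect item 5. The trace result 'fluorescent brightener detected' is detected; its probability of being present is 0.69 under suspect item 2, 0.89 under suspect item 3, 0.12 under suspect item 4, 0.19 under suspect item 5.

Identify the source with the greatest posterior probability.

By Bayes' rule with conditional independence, the unnormalized weight for each hypothesis is prior × ∏ likelihoods:
  suspect item 2: 0.336 × 0.63 × 0.69 = 0.14606
  suspect item 3: 0.309 × 0.46 × 0.89 = 0.1265
  suspect item 4: 0.272 × 0.92 × 0.12 = 0.030029
  suspect item 5: 0.083 × 0.22 × 0.19 = 0.0034694
Marginal likelihood of the evidence = 0.30606.
P(suspect item 2 | evidence) ≈ 0.14606 / 0.30606 ≈ 0.477
P(suspect item 3 | evidence) ≈ 0.1265 / 0.30606 ≈ 0.413
P(suspect item 4 | evidence) ≈ 0.030029 / 0.30606 ≈ 0.098
P(suspect item 5 | evidence) ≈ 0.0034694 / 0.30606 ≈ 0.011
The largest is 0.477, so suspect item 2 is most probable.

suspect item 2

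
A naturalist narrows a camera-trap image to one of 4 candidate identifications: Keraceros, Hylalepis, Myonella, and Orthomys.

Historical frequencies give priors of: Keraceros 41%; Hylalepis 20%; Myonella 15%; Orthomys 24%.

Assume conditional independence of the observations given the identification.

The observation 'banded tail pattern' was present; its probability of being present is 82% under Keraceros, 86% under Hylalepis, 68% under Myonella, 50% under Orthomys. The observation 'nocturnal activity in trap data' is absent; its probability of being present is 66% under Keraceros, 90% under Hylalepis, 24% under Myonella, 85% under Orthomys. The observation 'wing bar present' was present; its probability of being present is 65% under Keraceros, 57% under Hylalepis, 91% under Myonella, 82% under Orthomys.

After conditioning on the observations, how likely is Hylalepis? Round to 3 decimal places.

0.058

For each hypothesis, the unnormalized posterior weight is prior × product of the observation likelihoods (using 1 − P(present | H) for each absent observation):
  Keraceros: 0.41 × 0.82 × (1 − 0.66) × 0.65 = 0.0743
  Hylalepis: 0.20 × 0.86 × (1 − 0.90) × 0.57 = 0.009804
  Myonella: 0.15 × 0.68 × (1 − 0.24) × 0.91 = 0.070543
  Orthomys: 0.24 × 0.50 × (1 − 0.85) × 0.82 = 0.01476
Marginal likelihood of the evidence = 0.16941.
P(Hylalepis | evidence) = 0.009804 / 0.16941 ≈ 0.058.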